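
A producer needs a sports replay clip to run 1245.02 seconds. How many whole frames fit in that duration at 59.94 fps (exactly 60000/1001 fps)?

Frames = 1245.02 × 60000/1001 = 10671600/143 ≈ 74626.5734.
Complete frames: 74626.

74626 frames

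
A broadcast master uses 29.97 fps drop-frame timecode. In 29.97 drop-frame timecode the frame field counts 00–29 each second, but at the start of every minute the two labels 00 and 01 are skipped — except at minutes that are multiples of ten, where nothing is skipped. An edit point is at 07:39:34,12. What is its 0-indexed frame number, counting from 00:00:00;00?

826404

As if non-drop at 30 labels/s: (7 × 3600 + 39 × 60 + 34) × 30 + 12 = 827232.
Minute boundaries passed: 459; those not divisible by 10: 459 − 45 = 414; dropped labels = 2 × 414 = 828.
Actual frame index = 827232 − 828 = 826404.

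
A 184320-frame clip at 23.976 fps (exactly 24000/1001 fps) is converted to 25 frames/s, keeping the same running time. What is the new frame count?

Target frames = source frames × (target rate / source rate) = 184320 × (25)/(24000/1001) = 184320 × 1001/960 = 192192.

192192 frames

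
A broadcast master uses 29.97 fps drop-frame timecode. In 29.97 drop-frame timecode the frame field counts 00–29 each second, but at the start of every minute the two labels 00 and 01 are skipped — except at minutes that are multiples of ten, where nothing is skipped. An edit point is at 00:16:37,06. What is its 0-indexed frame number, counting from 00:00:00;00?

29886

Complete 10-minute blocks: 1, each 17982 frames → 17982.
Remaining 6 whole minutes in the current block: 1800 + 5 × 1798 = 10790 frames.
Within the current minute: 37 × 30 + 6 − 2 = 1114 (labels ;00/;01 skipped at this minute). Total = 17982 + 10790 + 1114 = 29886.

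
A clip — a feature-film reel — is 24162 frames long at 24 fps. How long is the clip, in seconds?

Running time = 24162 / (24) = 1006.75 s.

1006.75 seconds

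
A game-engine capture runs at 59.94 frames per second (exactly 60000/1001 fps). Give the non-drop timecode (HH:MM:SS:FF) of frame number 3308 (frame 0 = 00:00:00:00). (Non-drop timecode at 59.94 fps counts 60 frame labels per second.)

00:00:55:08

3308 ÷ 60 = 55 full seconds, remainder 8 frames.
55 s = 0 h 0 min 55 s.
Timecode: 00:00:55:08.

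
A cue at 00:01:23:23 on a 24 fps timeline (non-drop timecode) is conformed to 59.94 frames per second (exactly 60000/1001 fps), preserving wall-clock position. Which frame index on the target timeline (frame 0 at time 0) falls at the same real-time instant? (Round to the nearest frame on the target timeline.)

Source frame index: (0×3600 + 1×60 + 23) × 24 + 23 = 2015.
Real time: 2015 / (24) = 2015/24 s.
Target frame: (2015/24) × (60000/1001) = 387500/77 ≈ 5032.468 → 5032.

frame 5032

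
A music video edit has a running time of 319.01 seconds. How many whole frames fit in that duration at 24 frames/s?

7656 frames

Frames = 319.01 × 24 = 191406/25 ≈ 7656.2400.
Complete frames: 7656.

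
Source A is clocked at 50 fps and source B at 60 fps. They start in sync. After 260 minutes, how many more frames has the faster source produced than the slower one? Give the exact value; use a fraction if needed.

156000 frames

260 min = 15600 s.
A emits 50 × 15600 = 780000 frames; B emits 60 × 15600 = 936000.
Difference = 156000 frames; B is ahead of A.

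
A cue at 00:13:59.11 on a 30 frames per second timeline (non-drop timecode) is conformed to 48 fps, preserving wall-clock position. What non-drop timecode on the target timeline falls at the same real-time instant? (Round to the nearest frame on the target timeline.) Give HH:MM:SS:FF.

Source frame index: (0×3600 + 13×60 + 59) × 30 + 11 = 25181.
Real time: 25181 / (30) = 25181/30 s.
Target frame: (25181/30) × (48) = 201448/5 ≈ 40289.600 → 40290.
At 48 labels/s: frame 40290 → 00:13:59:18.

00:13:59:18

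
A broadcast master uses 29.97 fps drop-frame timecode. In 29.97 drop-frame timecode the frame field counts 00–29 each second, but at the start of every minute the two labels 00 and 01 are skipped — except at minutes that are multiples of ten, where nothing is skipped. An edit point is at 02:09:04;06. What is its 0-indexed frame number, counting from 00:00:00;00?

232092

Complete 10-minute blocks: 12, each 17982 frames → 215784.
Remaining 9 whole minutes in the current block: 1800 + 8 × 1798 = 16184 frames.
Within the current minute: 4 × 30 + 6 − 2 = 124 (labels ;00/;01 skipped at this minute). Total = 215784 + 16184 + 124 = 232092.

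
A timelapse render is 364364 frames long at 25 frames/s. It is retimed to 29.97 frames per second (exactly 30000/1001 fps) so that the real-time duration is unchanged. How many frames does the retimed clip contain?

436800 frames

Target frames = source frames × (target rate / source rate) = 364364 × (30000/1001)/(25) = 364364 × 1200/1001 = 436800.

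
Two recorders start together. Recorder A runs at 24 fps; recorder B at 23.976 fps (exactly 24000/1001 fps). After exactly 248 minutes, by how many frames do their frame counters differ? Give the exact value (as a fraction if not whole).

357120/1001 frames

248 min = 14880 s.
A emits 24 × 14880 = 357120 frames; B emits 24000/1001 × 14880 = 357120000/1001.
Difference = 357120/1001 frames (≈ 356.7632); B is behind A.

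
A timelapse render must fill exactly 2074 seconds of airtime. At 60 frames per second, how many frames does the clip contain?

124440 frames

Frames = 2074 × 60 = 124440.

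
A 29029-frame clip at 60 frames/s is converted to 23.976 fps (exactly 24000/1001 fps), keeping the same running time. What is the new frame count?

11600 frames

Target frames = source frames × (target rate / source rate) = 29029 × (24000/1001)/(60) = 29029 × 400/1001 = 11600.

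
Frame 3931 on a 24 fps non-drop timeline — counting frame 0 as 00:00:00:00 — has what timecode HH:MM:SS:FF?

00:02:43:19

3931 ÷ 24 = 163 full seconds, remainder 19 frames.
163 s = 0 h 2 min 43 s.
Timecode: 00:02:43:19.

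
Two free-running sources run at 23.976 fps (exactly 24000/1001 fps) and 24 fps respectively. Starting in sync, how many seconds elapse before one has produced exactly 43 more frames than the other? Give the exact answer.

43043/24 seconds

The gap grows by |24 − 24000/1001| = 24/1001 frames per second.
Time for a 43-frame gap: 43 ÷ (24/1001) = 43043/24 s.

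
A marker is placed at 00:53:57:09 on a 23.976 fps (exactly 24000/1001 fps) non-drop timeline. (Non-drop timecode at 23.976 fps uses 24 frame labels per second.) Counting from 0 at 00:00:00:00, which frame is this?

Total seconds to the label: (0 × 3600 + 53 × 60 + 57) = 3237.
Frame index = 3237 × 24 + 9 = 77697.

frame 77697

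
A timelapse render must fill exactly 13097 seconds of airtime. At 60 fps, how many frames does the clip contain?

785820 frames

Frames = 13097 × 60 = 785820.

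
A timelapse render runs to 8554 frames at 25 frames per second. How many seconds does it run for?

342.16 seconds

Running time = 8554 / (25) = 342.16 s.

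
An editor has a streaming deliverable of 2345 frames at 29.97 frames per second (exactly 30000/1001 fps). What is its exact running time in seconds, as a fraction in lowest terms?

Running time = 2345 ÷ (30000/1001) = 2345 × 1001/30000 = 469469/6000 s.

469469/6000 seconds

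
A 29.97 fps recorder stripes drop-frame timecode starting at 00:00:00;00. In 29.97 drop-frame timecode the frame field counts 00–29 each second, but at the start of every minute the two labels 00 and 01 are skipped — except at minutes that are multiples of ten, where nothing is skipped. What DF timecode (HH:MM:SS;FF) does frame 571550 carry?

05:17:50;22

Ten DF minutes hold 17982 frames, so frame 571550 lies in block 31 (frames 557442–575423) with 14108 frames into that block.
The block's first minute is 1800 frames and the rest 1798 each; 14108 frames reaches minute 7, so 31 × 18 + 7 × 2 = 572 labels have been skipped so far.
Adding those back, label number 571550 + 572 = 572122 at 30 labels/s is 19070 s + 22 f = 5 h 17 min 50 s frame 22, i.e. 05:17:50;22.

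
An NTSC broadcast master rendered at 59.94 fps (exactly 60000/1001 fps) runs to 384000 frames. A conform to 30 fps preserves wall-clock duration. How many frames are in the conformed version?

192192 frames

Target frames = source frames × (target rate / source rate) = 384000 × (30)/(60000/1001) = 384000 × 1001/2000 = 192192.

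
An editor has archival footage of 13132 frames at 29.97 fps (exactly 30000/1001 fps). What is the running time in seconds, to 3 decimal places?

438.171 seconds

Running time = 13132 × 1001/30000 = 3286283/7500 s ≈ 438.171 s.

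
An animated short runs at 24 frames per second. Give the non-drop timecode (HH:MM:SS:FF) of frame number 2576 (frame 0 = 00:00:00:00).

00:01:47:08

2576 ÷ 24 = 107 full seconds, remainder 8 frames.
107 s = 0 h 1 min 47 s.
Timecode: 00:01:47:08.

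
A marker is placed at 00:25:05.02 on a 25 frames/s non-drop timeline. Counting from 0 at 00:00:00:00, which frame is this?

Total seconds to the label: (0 × 3600 + 25 × 60 + 5) = 1505.
Frame index = 1505 × 25 + 2 = 37627.

frame 37627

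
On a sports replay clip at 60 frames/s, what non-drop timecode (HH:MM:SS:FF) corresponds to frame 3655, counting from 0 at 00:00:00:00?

3655 ÷ 60 = 60 full seconds, remainder 55 frames.
60 s = 0 h 1 min 0 s.
Timecode: 00:01:00:55.

00:01:00:55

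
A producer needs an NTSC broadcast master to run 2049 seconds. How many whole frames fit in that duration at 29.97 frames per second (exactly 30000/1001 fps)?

61408 frames

Frames = 2049 × 30000/1001 = 61470000/1001 ≈ 61408.5914.
Complete frames: 61408.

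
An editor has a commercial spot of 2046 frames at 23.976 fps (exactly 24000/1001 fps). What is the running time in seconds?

Running time = 2046 / (24000/1001) = 85.33525 s.

85.33525 seconds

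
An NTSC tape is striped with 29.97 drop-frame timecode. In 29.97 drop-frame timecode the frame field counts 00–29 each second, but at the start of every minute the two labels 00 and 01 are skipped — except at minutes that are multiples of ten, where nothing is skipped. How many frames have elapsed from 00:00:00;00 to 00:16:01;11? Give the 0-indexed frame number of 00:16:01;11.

As if non-drop at 30 labels/s: (0 × 3600 + 16 × 60 + 1) × 30 + 11 = 28841.
Minute boundaries passed: 16; those not divisible by 10: 16 − 1 = 15; dropped labels = 2 × 15 = 30.
Actual frame index = 28841 − 30 = 28811.

28811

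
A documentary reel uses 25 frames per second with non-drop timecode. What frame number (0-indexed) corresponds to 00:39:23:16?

Total seconds to the label: (0 × 3600 + 39 × 60 + 23) = 2363.
Frame index = 2363 × 25 + 16 = 59091.

59091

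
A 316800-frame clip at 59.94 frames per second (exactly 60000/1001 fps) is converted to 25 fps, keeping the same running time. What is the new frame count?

Target frames = source frames × (target rate / source rate) = 316800 × (25)/(60000/1001) = 316800 × 1001/2400 = 132132.

132132 frames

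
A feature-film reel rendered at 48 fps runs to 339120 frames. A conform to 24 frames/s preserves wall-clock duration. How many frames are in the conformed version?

169560 frames

Target frames = source frames × (target rate / source rate) = 339120 × (24)/(48) = 339120 × 1/2 = 169560.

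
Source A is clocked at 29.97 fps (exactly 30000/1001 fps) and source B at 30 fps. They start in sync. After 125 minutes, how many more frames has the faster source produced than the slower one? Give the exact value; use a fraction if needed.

225000/1001 frames

125 min = 7500 s.
A emits 30000/1001 × 7500 = 225000000/1001 frames; B emits 30 × 7500 = 225000.
Difference = 225000/1001 frames (≈ 224.7752); B is ahead of A.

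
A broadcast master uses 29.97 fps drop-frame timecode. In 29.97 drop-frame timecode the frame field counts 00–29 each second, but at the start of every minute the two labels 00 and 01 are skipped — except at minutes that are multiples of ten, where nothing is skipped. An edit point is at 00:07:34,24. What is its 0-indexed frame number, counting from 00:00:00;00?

As if non-drop at 30 labels/s: (0 × 3600 + 7 × 60 + 34) × 30 + 24 = 13644.
Minute boundaries passed: 7; those not divisible by 10: 7 − 0 = 7; dropped labels = 2 × 7 = 14.
Actual frame index = 13644 − 14 = 13630.

13630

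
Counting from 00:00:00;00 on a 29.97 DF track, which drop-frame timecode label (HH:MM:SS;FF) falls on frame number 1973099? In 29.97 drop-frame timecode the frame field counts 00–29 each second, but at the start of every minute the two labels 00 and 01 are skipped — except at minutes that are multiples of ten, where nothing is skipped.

Each 10-minute DF block holds 10 × 60 × 30 − 9 × 2 = 17982 frames. 1973099 ÷ 17982 → 109 full blocks, remainder 13061.
Within the partial block the first minute is 1800 frames and each further minute 1798, so 7 further minute boundaries passed. Total skipped labels = 18 × 109 + 2 × 7 = 1976.
Non-drop label index = 1973099 + 1976 = 1975075; at 30 labels/s that is 18:17:15:25, i.e. DF 18:17:15;25.

18:17:15;25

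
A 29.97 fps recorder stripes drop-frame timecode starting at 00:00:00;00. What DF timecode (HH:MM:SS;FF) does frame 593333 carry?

05:29:57;17

Ten DF minutes hold 17982 frames, so frame 593333 lies in block 32 (frames 575424–593405) with 17909 frames into that block.
The block's first minute is 1800 frames and the rest 1798 each; 17909 frames reaches minute 9, so 32 × 18 + 9 × 2 = 594 labels have been skipped so far.
Adding those back, label number 593333 + 594 = 593927 at 30 labels/s is 19797 s + 17 f = 5 h 29 min 57 s frame 17, i.e. 05:29:57;17.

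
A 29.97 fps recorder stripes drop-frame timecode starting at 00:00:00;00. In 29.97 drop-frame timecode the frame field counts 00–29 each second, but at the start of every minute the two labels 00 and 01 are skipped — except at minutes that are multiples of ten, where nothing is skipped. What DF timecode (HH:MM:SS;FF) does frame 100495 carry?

Ten DF minutes hold 17982 frames, so frame 100495 lies in block 5 (frames 89910–107891) with 10585 frames into that block.
The block's first minute is 1800 frames and the rest 1798 each; 10585 frames reaches minute 5, so 5 × 18 + 5 × 2 = 100 labels have been skipped so far.
Adding those back, label number 100495 + 100 = 100595 at 30 labels/s is 3353 s + 5 f = 0 h 55 min 53 s frame 5, i.e. 00:55:53;05.

00:55:53;05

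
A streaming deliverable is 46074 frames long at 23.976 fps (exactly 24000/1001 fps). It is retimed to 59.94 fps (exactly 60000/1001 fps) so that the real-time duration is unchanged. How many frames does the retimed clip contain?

115185 frames

Target frames = source frames × (target rate / source rate) = 46074 × (60000/1001)/(24000/1001) = 46074 × 5/2 = 115185.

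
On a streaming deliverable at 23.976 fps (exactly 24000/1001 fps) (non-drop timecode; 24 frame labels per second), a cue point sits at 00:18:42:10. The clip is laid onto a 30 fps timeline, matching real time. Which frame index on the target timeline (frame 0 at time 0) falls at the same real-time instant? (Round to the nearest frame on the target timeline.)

Source frame index: (0×3600 + 18×60 + 42) × 24 + 10 = 26938.
Real time: 26938 / (24000/1001) = 13482469/12000 s.
Target frame: (13482469/12000) × (30) = 13482469/400 ≈ 33706.173 → 33706.

frame 33706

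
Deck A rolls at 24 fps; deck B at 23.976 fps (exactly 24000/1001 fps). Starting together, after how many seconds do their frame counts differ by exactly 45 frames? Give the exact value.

The gap grows by |24000/1001 − 24| = 24/1001 frames per second.
Time for a 45-frame gap: 45 ÷ (24/1001) = 1876.875 s.

1876.875 seconds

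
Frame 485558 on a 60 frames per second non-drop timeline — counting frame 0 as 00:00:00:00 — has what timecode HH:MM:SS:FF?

485558 ÷ 60 = 8092 full seconds, remainder 38 frames.
8092 s = 2 h 14 min 52 s.
Timecode: 02:14:52:38.

02:14:52:38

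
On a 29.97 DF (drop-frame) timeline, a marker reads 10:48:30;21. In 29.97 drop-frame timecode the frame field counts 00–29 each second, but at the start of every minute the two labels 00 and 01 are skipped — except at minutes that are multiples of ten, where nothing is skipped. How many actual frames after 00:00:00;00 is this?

Complete 10-minute blocks: 64, each 17982 frames → 1150848.
Remaining 8 whole minutes in the current block: 1800 + 7 × 1798 = 14386 frames.
Within the current minute: 30 × 30 + 21 − 2 = 919 (labels ;00/;01 skipped at this minute). Total = 1150848 + 14386 + 919 = 1166153.

1166153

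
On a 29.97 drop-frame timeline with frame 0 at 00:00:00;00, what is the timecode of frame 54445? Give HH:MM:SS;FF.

Each 10-minute DF block holds 10 × 60 × 30 − 9 × 2 = 17982 frames. 54445 ÷ 17982 → 3 full blocks, remainder 499.
Within the partial block the first minute is 1800 frames and each further minute 1798, so 0 further minute boundaries passed. Total skipped labels = 18 × 3 + 2 × 0 = 54.
Non-drop label index = 54445 + 54 = 54499; at 30 labels/s that is 00:30:16:19, i.e. DF 00:30:16;19.

00:30:16;19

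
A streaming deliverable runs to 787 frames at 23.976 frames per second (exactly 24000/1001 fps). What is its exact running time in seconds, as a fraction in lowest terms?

787787/24000 seconds

Running time = 787 ÷ (24000/1001) = 787 × 1001/24000 = 787787/24000 s.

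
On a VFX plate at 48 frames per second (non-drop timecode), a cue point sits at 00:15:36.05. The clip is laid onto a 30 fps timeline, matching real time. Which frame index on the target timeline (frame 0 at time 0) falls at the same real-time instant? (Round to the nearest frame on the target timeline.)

frame 28083

Source frame index: (0×3600 + 15×60 + 36) × 48 + 5 = 44933.
Real time: 44933 / (48) = 44933/48 s.
Target frame: (44933/48) × (30) = 224665/8 ≈ 28083.125 → 28083.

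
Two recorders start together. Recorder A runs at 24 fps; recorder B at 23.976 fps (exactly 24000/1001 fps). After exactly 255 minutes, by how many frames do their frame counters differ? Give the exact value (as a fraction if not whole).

367200/1001 frames

255 min = 15300 s.
A emits 24 × 15300 = 367200 frames; B emits 24000/1001 × 15300 = 367200000/1001.
Difference = 367200/1001 frames (≈ 366.8332); B is behind A.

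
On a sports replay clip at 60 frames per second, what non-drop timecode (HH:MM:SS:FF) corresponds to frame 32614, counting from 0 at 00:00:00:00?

32614 ÷ 60 = 543 full seconds, remainder 34 frames.
543 s = 0 h 9 min 3 s.
Timecode: 00:09:03:34.

00:09:03:34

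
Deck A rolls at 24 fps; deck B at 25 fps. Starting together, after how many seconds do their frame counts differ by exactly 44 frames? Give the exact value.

The gap grows by |25 − 24| = 1 frame per second.
Time for a 44-frame gap: 44 ÷ (1) = 44 s.

44 seconds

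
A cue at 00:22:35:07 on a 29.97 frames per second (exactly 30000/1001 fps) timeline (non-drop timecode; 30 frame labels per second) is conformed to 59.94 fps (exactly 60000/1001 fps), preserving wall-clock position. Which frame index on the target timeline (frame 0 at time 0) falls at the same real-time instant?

Source frame index: (0×3600 + 22×60 + 35) × 30 + 7 = 40657.
Real time: 40657 / (30000/1001) = 40697657/30000 s.
Target frame: (40697657/30000) × (60000/1001) = 81314.

frame 81314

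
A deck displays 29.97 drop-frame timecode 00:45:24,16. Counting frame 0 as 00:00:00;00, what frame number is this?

81654

Complete 10-minute blocks: 4, each 17982 frames → 71928.
Remaining 5 whole minutes in the current block: 1800 + 4 × 1798 = 8992 frames.
Within the current minute: 24 × 30 + 16 − 2 = 734 (labels ;00/;01 skipped at this minute). Total = 71928 + 8992 + 734 = 81654.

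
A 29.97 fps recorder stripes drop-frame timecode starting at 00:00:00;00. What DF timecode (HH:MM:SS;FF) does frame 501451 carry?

04:38:51;23

Each 10-minute DF block holds 10 × 60 × 30 − 9 × 2 = 17982 frames. 501451 ÷ 17982 → 27 full blocks, remainder 15937.
Within the partial block the first minute is 1800 frames and each further minute 1798, so 8 further minute boundaries passed. Total skipped labels = 18 × 27 + 2 × 8 = 502.
Non-drop label index = 501451 + 502 = 501953; at 30 labels/s that is 04:38:51:23, i.e. DF 04:38:51;23.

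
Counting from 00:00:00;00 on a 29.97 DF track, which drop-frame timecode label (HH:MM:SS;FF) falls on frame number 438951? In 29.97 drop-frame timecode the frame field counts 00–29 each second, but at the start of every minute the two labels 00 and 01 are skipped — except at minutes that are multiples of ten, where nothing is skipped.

04:04:06;11

Each 10-minute DF block holds 10 × 60 × 30 − 9 × 2 = 17982 frames. 438951 ÷ 17982 → 24 full blocks, remainder 7383.
Within the partial block the first minute is 1800 frames and each further minute 1798, so 4 further minute boundaries passed. Total skipped labels = 18 × 24 + 2 × 4 = 440.
Non-drop label index = 438951 + 440 = 439391; at 30 labels/s that is 04:04:06:11, i.e. DF 04:04:06;11.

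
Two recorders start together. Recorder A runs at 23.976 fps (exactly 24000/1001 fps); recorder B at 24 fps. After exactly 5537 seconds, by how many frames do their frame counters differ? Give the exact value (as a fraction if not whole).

A emits 24000/1001 × 5537 = 18984000/143 frames; B emits 24 × 5537 = 132888.
Difference = 18984/143 frames (≈ 132.7552); B is ahead of A.

18984/143 frames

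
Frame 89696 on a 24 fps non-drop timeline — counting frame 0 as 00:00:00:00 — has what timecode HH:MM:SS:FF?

89696 ÷ 24 = 3737 full seconds, remainder 8 frames.
3737 s = 1 h 2 min 17 s.
Timecode: 01:02:17:08.

01:02:17:08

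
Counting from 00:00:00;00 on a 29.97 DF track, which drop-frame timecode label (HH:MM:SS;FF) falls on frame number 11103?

Ten DF minutes hold 17982 frames, so frame 11103 lies in block 0 (frames 0–17981) with 11103 frames into that block.
The block's first minute is 1800 frames and the rest 1798 each; 11103 frames reaches minute 6, so 0 × 18 + 6 × 2 = 12 labels have been skipped so far.
Adding those back, label number 11103 + 12 = 11115 at 30 labels/s is 370 s + 15 f = 0 h 6 min 10 s frame 15, i.e. 00:06:10;15.

00:06:10;15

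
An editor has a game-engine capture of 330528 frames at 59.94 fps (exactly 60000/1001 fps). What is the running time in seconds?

5514.3088 seconds

Running time = 330528 / (60000/1001) = 5514.3088 s.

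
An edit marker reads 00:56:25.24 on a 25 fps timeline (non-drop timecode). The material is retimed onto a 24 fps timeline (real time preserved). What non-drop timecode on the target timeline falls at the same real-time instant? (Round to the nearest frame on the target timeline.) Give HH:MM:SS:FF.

Source frame index: (0×3600 + 56×60 + 25) × 25 + 24 = 84649.
Real time: 84649 / (25) = 84649/25 s.
Target frame: (84649/25) × (24) = 2031576/25 ≈ 81263.040 → 81263.
At 24 labels/s: frame 81263 → 00:56:25:23.

00:56:25:23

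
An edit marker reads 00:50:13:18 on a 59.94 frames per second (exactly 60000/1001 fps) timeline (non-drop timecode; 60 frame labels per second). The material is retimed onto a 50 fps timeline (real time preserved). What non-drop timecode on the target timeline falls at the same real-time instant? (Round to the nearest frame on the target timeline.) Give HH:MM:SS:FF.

Source frame index: (0×3600 + 50×60 + 13) × 60 + 18 = 180798.
Real time: 180798 / (60000/1001) = 30163133/10000 s.
Target frame: (30163133/10000) × (50) = 30163133/200 ≈ 150815.665 → 150816.
At 50 labels/s: frame 150816 → 00:50:16:16.

00:50:16:16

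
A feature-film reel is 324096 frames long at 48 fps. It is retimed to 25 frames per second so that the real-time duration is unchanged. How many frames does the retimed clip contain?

168800 frames

Target frames = source frames × (target rate / source rate) = 324096 × (25)/(48) = 324096 × 25/48 = 168800.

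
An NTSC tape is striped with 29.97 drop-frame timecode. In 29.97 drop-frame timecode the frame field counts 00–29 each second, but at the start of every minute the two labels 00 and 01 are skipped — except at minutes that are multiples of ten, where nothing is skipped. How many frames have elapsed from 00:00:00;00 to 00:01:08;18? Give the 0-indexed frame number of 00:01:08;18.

2056

As if non-drop at 30 labels/s: (0 × 3600 + 1 × 60 + 8) × 30 + 18 = 2058.
Minute boundaries passed: 1; those not divisible by 10: 1 − 0 = 1; dropped labels = 2 × 1 = 2.
Actual frame index = 2058 − 2 = 2056.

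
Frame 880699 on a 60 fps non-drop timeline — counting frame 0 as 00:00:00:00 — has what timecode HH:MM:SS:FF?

04:04:38:19

880699 ÷ 60 = 14678 full seconds, remainder 19 frames.
14678 s = 4 h 4 min 38 s.
Timecode: 04:04:38:19.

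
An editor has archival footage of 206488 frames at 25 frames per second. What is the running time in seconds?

8259.52 seconds

Running time = 206488 / (25) = 8259.52 s.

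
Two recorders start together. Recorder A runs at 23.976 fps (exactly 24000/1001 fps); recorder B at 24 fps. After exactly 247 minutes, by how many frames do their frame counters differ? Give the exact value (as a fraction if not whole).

247 min = 14820 s.
A emits 24000/1001 × 14820 = 27360000/77 frames; B emits 24 × 14820 = 355680.
Difference = 27360/77 frames (≈ 355.3247); B is ahead of A.

27360/77 frames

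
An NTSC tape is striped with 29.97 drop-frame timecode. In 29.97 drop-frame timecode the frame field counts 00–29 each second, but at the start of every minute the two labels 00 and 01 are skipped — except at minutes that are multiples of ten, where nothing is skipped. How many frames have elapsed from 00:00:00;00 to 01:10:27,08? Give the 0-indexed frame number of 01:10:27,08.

As if non-drop at 30 labels/s: (1 × 3600 + 10 × 60 + 27) × 30 + 8 = 126818.
Minute boundaries passed: 70; those not divisible by 10: 70 − 7 = 63; dropped labels = 2 × 63 = 126.
Actual frame index = 126818 − 126 = 126692.

126692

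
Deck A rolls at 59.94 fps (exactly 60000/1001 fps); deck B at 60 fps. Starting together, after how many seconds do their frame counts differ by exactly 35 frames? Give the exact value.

The gap grows by |60 − 60000/1001| = 60/1001 frames per second.
Time for a 35-frame gap: 35 ÷ (60/1001) = 7007/12 s.

7007/12 seconds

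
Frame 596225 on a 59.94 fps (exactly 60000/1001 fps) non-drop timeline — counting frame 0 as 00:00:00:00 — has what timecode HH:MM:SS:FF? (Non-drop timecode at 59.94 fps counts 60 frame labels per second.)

596225 ÷ 60 = 9937 full seconds, remainder 5 frames.
9937 s = 2 h 45 min 37 s.
Timecode: 02:45:37:05.

02:45:37:05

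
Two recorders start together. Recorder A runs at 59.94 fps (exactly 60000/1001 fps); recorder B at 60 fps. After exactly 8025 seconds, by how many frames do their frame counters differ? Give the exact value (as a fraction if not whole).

481500/1001 frames

A emits 60000/1001 × 8025 = 481500000/1001 frames; B emits 60 × 8025 = 481500.
Difference = 481500/1001 frames (≈ 481.0190); B is ahead of A.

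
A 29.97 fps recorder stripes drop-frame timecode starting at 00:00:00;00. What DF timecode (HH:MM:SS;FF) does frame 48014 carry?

00:26:42;02

Ten DF minutes hold 17982 frames, so frame 48014 lies in block 2 (frames 35964–53945) with 12050 frames into that block.
The block's first minute is 1800 frames and the rest 1798 each; 12050 frames reaches minute 6, so 2 × 18 + 6 × 2 = 48 labels have been skipped so far.
Adding those back, label number 48014 + 48 = 48062 at 30 labels/s is 1602 s + 2 f = 0 h 26 min 42 s frame 2, i.e. 00:26:42;02.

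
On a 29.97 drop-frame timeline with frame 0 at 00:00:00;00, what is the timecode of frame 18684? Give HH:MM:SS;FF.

Ten DF minutes hold 17982 frames, so frame 18684 lies in block 1 (frames 17982–35963) with 702 frames into that block.
The block's first minute is 1800 frames and the rest 1798 each; 702 frames reaches minute 0, so 1 × 18 + 0 × 2 = 18 labels have been skipped so far.
Adding those back, label number 18684 + 18 = 18702 at 30 labels/s is 623 s + 12 f = 0 h 10 min 23 s frame 12, i.e. 00:10:23;12.

00:10:23;12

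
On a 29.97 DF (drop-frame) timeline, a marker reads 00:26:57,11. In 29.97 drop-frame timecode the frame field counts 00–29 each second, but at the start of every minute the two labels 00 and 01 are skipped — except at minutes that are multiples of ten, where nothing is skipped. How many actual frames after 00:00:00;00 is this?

Complete 10-minute blocks: 2, each 17982 frames → 35964.
Remaining 6 whole minutes in the current block: 1800 + 5 × 1798 = 10790 frames.
Within the current minute: 57 × 30 + 11 − 2 = 1719 (labels ;00/;01 skipped at this minute). Total = 35964 + 10790 + 1719 = 48473.

48473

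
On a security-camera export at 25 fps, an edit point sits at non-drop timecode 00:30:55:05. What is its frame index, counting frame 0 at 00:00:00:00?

frame 46380

Total seconds to the label: (0 × 3600 + 30 × 60 + 55) = 1855.
Frame index = 1855 × 25 + 5 = 46380.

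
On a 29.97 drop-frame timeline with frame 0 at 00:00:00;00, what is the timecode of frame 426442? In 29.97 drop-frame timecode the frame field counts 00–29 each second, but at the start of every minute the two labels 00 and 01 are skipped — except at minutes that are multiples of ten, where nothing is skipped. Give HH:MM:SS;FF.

03:57:09;00

Each 10-minute DF block holds 10 × 60 × 30 − 9 × 2 = 17982 frames. 426442 ÷ 17982 → 23 full blocks, remainder 12856.
Within the partial block the first minute is 1800 frames and each further minute 1798, so 7 further minute boundaries passed. Total skipped labels = 18 × 23 + 2 × 7 = 428.
Non-drop label index = 426442 + 428 = 426870; at 30 labels/s that is 03:57:09:00, i.e. DF 03:57:09;00.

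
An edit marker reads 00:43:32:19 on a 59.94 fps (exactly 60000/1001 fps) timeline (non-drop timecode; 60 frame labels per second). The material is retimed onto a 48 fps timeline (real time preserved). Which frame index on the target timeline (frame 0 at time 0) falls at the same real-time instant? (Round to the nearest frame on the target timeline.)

frame 125517

Source frame index: (0×3600 + 43×60 + 32) × 60 + 19 = 156739.
Real time: 156739 / (60000/1001) = 156895739/60000 s.
Target frame: (156895739/60000) × (48) = 156895739/1250 ≈ 125516.591 → 125517.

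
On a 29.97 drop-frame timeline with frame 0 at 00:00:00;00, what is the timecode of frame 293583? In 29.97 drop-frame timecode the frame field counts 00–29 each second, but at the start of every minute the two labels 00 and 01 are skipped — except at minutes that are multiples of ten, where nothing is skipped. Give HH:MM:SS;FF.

02:43:15;27

Each 10-minute DF block holds 10 × 60 × 30 − 9 × 2 = 17982 frames. 293583 ÷ 17982 → 16 full blocks, remainder 5871.
Within the partial block the first minute is 1800 frames and each further minute 1798, so 3 further minute boundaries passed. Total skipped labels = 18 × 16 + 2 × 3 = 294.
Non-drop label index = 293583 + 294 = 293877; at 30 labels/s that is 02:43:15:27, i.e. DF 02:43:15;27.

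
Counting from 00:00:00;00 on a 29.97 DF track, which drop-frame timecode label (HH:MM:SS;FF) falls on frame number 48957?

00:27:13;17

Each 10-minute DF block holds 10 × 60 × 30 − 9 × 2 = 17982 frames. 48957 ÷ 17982 → 2 full blocks, remainder 12993.
Within the partial block the first minute is 1800 frames and each further minute 1798, so 7 further minute boundaries passed. Total skipped labels = 18 × 2 + 2 × 7 = 50.
Non-drop label index = 48957 + 50 = 49007; at 30 labels/s that is 00:27:13:17, i.e. DF 00:27:13;17.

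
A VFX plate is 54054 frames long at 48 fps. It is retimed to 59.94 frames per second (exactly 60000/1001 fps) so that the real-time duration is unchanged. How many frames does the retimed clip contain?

Target frames = source frames × (target rate / source rate) = 54054 × (60000/1001)/(48) = 54054 × 1250/1001 = 67500.

67500 frames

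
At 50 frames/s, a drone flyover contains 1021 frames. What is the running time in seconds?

20.42 seconds

Running time = 1021 / (50) = 20.42 s.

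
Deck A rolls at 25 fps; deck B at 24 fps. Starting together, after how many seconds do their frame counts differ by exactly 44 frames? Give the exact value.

The gap grows by |24 − 25| = 1 frame per second.
Time for a 44-frame gap: 44 ÷ (1) = 44 s.

44 seconds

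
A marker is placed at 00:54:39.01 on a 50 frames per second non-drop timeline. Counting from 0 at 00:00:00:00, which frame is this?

Total seconds to the label: (0 × 3600 + 54 × 60 + 39) = 3279.
Frame index = 3279 × 50 + 1 = 163951.

163951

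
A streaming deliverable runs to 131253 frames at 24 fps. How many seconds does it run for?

5468.875 seconds

Running time = 131253 / (24) = 5468.875 s.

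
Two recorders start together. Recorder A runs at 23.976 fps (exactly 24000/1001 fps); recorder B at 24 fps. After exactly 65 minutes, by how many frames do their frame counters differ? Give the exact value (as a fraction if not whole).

7200/77 frames

65 min = 3900 s.
A emits 24000/1001 × 3900 = 7200000/77 frames; B emits 24 × 3900 = 93600.
Difference = 7200/77 frames (≈ 93.5065); B is ahead of A.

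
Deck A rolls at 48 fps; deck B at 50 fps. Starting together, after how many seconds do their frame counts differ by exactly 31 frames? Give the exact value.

The gap grows by |50 − 48| = 2 frames per second.
Time for a 31-frame gap: 31 ÷ (2) = 15.5 s.

15.5 seconds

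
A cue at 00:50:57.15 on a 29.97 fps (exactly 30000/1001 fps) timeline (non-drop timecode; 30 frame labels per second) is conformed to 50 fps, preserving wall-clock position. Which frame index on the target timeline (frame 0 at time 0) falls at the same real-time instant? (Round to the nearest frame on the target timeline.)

Source frame index: (0×3600 + 50×60 + 57) × 30 + 15 = 91725.
Real time: 91725 / (30000/1001) = 1224223/400 s.
Target frame: (1224223/400) × (50) = 1224223/8 ≈ 153027.875 → 153028.

frame 153028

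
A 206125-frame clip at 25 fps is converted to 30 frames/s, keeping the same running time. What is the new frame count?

Target frames = source frames × (target rate / source rate) = 206125 × (30)/(25) = 206125 × 6/5 = 247350.

247350 frames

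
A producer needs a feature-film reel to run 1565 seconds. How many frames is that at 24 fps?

37560 frames

Frames = 1565 × 24 = 37560.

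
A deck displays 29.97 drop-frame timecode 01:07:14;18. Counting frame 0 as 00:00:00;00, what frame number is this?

120916

As if non-drop at 30 labels/s: (1 × 3600 + 7 × 60 + 14) × 30 + 18 = 121038.
Minute boundaries passed: 67; those not divisible by 10: 67 − 6 = 61; dropped labels = 2 × 61 = 122.
Actual frame index = 121038 − 122 = 120916.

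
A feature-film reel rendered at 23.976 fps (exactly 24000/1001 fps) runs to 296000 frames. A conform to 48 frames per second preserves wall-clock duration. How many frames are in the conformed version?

Target frames = source frames × (target rate / source rate) = 296000 × (48)/(24000/1001) = 296000 × 1001/500 = 592592.

592592 frames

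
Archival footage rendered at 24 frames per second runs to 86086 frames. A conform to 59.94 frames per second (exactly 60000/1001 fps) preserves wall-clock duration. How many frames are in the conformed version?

Target frames = source frames × (target rate / source rate) = 86086 × (60000/1001)/(24) = 86086 × 2500/1001 = 215000.

215000 frames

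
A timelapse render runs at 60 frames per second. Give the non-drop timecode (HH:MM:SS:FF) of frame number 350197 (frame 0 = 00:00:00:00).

01:37:16:37

350197 ÷ 60 = 5836 full seconds, remainder 37 frames.
5836 s = 1 h 37 min 16 s.
Timecode: 01:37:16:37.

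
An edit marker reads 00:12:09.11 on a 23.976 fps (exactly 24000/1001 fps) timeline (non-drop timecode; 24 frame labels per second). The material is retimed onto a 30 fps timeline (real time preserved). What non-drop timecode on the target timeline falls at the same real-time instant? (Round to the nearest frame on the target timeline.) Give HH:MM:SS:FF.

Source frame index: (0×3600 + 12×60 + 9) × 24 + 11 = 17507.
Real time: 17507 / (24000/1001) = 17524507/24000 s.
Target frame: (17524507/24000) × (30) = 17524507/800 ≈ 21905.634 → 21906.
At 30 labels/s: frame 21906 → 00:12:10:06.

00:12:10:06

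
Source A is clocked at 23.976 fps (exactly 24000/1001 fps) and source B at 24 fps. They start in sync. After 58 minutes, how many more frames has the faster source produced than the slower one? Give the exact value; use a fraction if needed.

58 min = 3480 s.
A emits 24000/1001 × 3480 = 83520000/1001 frames; B emits 24 × 3480 = 83520.
Difference = 83520/1001 frames (≈ 83.4366); B is ahead of A.

83520/1001 frames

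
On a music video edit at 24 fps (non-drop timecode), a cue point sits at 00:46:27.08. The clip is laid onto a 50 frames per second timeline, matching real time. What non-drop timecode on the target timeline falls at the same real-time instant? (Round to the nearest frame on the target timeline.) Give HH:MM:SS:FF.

Source frame index: (0×3600 + 46×60 + 27) × 24 + 8 = 66896.
Real time: 66896 / (24) = 8362/3 s.
Target frame: (8362/3) × (50) = 418100/3 ≈ 139366.667 → 139367.
At 50 labels/s: frame 139367 → 00:46:27:17.

00:46:27:17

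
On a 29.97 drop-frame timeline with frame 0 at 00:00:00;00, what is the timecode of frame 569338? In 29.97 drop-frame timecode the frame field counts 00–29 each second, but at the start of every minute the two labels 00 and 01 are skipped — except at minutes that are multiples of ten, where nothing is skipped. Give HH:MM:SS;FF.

Ten DF minutes hold 17982 frames, so frame 569338 lies in block 31 (frames 557442–575423) with 11896 frames into that block.
The block's first minute is 1800 frames and the rest 1798 each; 11896 frames reaches minute 6, so 31 × 18 + 6 × 2 = 570 labels have been skipped so far.
Adding those back, label number 569338 + 570 = 569908 at 30 labels/s is 18996 s + 28 f = 5 h 16 min 36 s frame 28, i.e. 05:16:36;28.

05:16:36;28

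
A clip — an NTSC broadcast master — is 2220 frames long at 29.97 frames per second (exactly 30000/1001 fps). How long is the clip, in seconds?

Running time = 2220 / (30000/1001) = 74.074 s.

74.074 seconds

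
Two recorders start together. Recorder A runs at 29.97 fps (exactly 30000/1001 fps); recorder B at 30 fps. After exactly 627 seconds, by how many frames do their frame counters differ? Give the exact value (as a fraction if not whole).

A emits 30000/1001 × 627 = 1710000/91 frames; B emits 30 × 627 = 18810.
Difference = 1710/91 frames (≈ 18.7912); B is ahead of A.

1710/91 frames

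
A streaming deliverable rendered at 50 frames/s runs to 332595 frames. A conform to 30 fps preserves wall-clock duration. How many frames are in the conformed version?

199557 frames

Target frames = source frames × (target rate / source rate) = 332595 × (30)/(50) = 332595 × 3/5 = 199557.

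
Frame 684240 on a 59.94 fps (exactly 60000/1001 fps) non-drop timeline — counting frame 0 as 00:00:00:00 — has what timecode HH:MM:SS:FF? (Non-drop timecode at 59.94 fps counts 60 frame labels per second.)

03:10:04:00

684240 ÷ 60 = 11404 full seconds, remainder 0 frames.
11404 s = 3 h 10 min 4 s.
Timecode: 03:10:04:00.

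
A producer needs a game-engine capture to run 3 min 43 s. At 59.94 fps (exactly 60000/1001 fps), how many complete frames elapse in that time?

3 min 43 s = 223 s.
Frames = 223 × 60000/1001 = 13380000/1001 ≈ 13366.6334.
Complete frames: 13366.

13366 frames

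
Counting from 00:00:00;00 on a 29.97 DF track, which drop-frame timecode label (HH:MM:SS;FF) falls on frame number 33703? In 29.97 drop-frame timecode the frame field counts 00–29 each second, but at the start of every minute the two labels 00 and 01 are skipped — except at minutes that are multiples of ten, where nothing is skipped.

Each 10-minute DF block holds 10 × 60 × 30 − 9 × 2 = 17982 frames. 33703 ÷ 17982 → 1 full block, remainder 15721.
Within the partial block the first minute is 1800 frames and each further minute 1798, so 8 further minute boundaries passed. Total skipped labels = 18 × 1 + 2 × 8 = 34.
Non-drop label index = 33703 + 34 = 33737; at 30 labels/s that is 00:18:44:17, i.e. DF 00:18:44;17.

00:18:44;17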